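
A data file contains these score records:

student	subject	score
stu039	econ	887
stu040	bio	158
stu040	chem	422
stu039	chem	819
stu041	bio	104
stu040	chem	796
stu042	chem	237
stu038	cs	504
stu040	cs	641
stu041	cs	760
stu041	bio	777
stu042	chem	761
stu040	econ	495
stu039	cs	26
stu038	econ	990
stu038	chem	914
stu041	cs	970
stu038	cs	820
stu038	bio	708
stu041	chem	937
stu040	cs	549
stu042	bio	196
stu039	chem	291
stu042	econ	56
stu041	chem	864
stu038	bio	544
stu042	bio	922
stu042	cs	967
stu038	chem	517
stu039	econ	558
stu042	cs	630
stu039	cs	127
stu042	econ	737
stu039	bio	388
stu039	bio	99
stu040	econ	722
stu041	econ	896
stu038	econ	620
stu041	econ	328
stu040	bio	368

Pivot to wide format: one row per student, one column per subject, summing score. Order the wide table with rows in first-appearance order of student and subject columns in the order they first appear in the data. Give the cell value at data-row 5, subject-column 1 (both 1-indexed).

1610

With rows in first-appearance order of student, row 5 is student=stu038. subject columns in first-appearance order: econ, bio, chem, cs; column 1 is econ.
Long rows with student=stu038, subject=econ: 990 + 620 = 1610.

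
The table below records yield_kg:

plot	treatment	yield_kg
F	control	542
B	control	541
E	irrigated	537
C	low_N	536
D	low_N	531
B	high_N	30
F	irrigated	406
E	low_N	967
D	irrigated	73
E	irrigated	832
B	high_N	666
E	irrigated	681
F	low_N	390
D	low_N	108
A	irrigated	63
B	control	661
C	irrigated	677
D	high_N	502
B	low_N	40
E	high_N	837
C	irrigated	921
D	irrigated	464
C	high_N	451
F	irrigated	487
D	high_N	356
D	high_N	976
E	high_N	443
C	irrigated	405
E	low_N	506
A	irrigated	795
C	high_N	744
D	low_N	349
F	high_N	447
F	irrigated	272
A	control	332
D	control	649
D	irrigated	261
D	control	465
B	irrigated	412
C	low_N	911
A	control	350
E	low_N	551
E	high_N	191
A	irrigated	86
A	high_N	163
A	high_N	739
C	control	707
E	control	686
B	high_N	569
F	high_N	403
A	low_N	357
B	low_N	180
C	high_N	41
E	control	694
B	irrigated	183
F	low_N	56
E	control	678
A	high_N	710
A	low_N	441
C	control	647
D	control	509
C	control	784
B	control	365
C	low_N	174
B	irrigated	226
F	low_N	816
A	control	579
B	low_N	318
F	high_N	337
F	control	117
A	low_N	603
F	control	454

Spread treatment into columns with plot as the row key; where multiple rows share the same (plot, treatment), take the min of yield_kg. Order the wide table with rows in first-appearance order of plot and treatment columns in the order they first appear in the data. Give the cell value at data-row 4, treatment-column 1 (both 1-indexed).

647

With rows in first-appearance order of plot, row 4 is plot=C. treatment columns in first-appearance order: control, irrigated, low_N, high_N; column 1 is control.
Long rows with plot=C, treatment=control: min(707, 647, 784) = 647.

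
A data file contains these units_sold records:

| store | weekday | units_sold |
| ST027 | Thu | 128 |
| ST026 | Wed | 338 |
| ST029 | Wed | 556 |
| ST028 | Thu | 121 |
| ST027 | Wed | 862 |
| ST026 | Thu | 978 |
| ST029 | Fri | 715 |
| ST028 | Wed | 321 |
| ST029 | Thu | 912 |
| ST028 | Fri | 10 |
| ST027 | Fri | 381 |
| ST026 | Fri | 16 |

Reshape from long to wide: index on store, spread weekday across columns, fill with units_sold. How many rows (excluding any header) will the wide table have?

4

4 distinct store values → 4 rows.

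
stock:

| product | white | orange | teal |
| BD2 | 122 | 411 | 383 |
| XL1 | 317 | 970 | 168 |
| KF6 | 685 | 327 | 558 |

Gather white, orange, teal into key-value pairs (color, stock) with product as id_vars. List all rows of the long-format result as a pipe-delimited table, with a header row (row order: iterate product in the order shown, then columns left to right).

Each (product, column) pair becomes one row: 3 × 3 = 9 rows.
For example, (BD2, white) → stock=122.

| product | color | stock |
| BD2 | white | 122 |
| BD2 | orange | 411 |
| BD2 | teal | 383 |
| XL1 | white | 317 |
| XL1 | orange | 970 |
| XL1 | teal | 168 |
| KF6 | white | 685 |
| KF6 | orange | 327 |
| KF6 | teal | 558 |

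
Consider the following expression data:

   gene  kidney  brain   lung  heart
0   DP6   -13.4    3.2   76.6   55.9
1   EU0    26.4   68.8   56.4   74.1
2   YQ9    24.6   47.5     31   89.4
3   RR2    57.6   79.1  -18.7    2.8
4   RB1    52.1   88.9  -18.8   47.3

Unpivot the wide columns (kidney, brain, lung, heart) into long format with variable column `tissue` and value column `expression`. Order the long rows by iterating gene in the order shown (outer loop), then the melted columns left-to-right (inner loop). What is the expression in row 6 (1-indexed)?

20 rows total (5 × 4). Row 6: index ⌊(6-1)/4⌋ = 1 into gene → EU0; (6-1) mod 4 = 1 into the melted columns → brain.
So row 6 is (EU0, brain, 68.8); expression = 68.8.

68.8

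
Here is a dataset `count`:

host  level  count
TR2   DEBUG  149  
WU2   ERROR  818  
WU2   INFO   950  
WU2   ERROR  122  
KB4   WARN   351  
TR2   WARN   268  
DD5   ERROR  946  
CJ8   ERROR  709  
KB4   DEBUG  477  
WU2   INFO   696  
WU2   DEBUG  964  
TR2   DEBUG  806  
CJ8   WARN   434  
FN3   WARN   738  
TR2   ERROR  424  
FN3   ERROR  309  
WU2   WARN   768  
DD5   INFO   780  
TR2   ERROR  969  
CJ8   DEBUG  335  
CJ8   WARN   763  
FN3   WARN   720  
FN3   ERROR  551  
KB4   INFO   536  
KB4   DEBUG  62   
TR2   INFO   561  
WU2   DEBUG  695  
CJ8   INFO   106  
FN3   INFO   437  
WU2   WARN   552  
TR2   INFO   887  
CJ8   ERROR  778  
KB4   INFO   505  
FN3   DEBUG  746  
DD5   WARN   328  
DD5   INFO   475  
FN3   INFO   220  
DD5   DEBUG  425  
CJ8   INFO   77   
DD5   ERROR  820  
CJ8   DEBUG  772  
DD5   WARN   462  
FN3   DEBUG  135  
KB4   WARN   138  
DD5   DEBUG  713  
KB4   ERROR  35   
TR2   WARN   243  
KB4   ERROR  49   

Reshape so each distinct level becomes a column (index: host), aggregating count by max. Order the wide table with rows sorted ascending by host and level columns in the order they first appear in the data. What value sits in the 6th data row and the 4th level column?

768

With rows sorted ascending by host, row 6 is host=WU2. level columns in first-appearance order: DEBUG, ERROR, INFO, WARN; column 4 is WARN.
Long rows with host=WU2, level=WARN: max(768, 552) = 768.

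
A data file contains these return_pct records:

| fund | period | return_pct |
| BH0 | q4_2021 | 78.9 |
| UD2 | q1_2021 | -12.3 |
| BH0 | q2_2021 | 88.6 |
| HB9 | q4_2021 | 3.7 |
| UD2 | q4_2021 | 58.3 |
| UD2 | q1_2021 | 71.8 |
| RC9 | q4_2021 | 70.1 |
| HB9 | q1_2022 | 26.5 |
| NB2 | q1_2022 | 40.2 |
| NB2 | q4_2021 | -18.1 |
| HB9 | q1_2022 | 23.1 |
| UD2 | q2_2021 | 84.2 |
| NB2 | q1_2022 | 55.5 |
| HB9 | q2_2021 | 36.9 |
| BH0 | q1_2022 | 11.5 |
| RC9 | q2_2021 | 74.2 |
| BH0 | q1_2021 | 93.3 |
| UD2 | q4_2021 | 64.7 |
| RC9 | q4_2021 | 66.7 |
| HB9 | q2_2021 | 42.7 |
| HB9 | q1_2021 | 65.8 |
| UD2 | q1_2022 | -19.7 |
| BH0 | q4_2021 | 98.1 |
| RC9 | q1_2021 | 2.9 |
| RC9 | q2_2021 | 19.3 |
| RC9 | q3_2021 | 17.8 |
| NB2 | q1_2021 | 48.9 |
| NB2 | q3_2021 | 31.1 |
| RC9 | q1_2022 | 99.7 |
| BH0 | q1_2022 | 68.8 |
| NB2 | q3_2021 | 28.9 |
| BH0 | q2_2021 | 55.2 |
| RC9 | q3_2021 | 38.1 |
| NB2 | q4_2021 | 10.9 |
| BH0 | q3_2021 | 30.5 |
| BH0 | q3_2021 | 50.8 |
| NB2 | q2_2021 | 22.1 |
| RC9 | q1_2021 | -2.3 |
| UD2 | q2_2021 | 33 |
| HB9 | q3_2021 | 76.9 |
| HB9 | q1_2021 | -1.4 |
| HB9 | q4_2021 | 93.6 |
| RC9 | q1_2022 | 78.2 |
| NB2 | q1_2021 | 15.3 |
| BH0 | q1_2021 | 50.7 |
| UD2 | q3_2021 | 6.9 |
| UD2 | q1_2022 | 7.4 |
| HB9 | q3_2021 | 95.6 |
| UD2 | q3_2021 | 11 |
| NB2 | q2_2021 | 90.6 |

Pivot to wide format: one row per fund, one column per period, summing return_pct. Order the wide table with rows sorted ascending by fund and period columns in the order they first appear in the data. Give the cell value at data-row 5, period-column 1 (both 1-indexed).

With rows sorted ascending by fund, row 5 is fund=UD2. period columns in first-appearance order: q4_2021, q1_2021, q2_2021, q1_2022, q3_2021; column 1 is q4_2021.
Long rows with fund=UD2, period=q4_2021: 58.3 + 64.7 = 123.

123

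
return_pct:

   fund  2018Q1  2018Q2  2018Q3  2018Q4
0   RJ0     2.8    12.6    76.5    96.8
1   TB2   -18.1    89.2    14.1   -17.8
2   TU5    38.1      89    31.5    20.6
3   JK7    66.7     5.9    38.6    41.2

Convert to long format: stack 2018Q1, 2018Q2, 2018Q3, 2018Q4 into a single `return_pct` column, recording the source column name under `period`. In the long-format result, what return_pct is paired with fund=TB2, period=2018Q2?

89.2

Unpivoting turns each (fund, wide-column) pair into one long row.
The wide cell at row TB2, column 2018Q2 holds 89.2, so the long row (TB2, 2018Q2) has return_pct=89.2.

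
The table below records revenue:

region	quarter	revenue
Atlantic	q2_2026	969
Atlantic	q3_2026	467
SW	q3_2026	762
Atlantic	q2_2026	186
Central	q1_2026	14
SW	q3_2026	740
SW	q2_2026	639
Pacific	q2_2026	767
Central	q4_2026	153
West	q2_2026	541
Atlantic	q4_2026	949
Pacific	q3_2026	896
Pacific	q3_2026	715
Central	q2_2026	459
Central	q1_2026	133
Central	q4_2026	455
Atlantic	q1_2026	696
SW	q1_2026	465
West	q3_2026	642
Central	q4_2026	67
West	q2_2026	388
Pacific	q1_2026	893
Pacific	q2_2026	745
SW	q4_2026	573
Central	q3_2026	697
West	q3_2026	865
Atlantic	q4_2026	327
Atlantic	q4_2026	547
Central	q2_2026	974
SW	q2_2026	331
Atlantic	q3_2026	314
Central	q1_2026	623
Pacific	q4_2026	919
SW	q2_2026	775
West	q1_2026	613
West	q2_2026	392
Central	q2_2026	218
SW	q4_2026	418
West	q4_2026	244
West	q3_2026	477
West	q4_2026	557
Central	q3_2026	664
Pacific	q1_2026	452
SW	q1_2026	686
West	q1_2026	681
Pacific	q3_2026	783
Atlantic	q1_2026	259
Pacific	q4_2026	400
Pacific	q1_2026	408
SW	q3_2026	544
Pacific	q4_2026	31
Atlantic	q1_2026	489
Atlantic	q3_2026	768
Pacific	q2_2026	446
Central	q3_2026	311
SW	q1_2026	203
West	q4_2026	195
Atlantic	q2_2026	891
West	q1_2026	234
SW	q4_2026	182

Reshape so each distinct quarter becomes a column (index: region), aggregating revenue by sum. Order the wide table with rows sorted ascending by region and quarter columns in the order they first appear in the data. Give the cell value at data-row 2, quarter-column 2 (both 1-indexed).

1672

With rows sorted ascending by region, row 2 is region=Central. quarter columns in first-appearance order: q2_2026, q3_2026, q1_2026, q4_2026; column 2 is q3_2026.
Long rows with region=Central, quarter=q3_2026: 697 + 664 + 311 = 1672.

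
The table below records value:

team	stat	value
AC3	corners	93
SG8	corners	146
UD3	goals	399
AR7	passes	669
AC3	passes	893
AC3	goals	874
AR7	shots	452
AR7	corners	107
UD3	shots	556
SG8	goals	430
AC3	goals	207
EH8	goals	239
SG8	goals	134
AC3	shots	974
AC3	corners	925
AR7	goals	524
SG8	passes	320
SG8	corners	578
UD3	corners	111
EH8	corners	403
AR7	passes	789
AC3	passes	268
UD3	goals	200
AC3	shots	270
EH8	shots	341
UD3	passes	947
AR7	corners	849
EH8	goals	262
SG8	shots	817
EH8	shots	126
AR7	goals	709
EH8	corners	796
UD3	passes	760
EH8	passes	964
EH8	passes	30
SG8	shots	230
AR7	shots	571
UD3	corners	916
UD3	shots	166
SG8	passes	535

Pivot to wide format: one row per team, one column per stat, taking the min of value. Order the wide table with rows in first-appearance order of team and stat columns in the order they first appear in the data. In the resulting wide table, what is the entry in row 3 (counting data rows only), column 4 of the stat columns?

With rows in first-appearance order of team, row 3 is team=UD3. stat columns in first-appearance order: corners, goals, passes, shots; column 4 is shots.
Long rows with team=UD3, stat=shots: min(556, 166) = 166.

166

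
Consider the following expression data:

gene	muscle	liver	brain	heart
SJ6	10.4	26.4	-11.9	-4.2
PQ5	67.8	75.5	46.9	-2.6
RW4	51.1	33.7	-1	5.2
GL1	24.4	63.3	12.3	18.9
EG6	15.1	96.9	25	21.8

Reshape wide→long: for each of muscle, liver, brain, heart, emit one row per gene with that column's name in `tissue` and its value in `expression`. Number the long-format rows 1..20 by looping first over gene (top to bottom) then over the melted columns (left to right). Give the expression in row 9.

51.1

20 rows total (5 × 4). Row 9: index ⌊(9-1)/4⌋ = 2 into gene → RW4; (9-1) mod 4 = 0 into the melted columns → muscle.
So row 9 is (RW4, muscle, 51.1); expression = 51.1.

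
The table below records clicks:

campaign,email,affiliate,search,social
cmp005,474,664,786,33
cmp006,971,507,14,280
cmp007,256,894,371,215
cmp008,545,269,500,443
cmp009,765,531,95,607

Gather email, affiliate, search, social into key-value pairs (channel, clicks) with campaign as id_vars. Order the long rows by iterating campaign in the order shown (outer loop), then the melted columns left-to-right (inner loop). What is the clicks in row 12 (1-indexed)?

20 rows total (5 × 4). Row 12: index ⌊(12-1)/4⌋ = 2 into campaign → cmp007; (12-1) mod 4 = 3 into the melted columns → social.
So row 12 is (cmp007, social, 215); clicks = 215.

215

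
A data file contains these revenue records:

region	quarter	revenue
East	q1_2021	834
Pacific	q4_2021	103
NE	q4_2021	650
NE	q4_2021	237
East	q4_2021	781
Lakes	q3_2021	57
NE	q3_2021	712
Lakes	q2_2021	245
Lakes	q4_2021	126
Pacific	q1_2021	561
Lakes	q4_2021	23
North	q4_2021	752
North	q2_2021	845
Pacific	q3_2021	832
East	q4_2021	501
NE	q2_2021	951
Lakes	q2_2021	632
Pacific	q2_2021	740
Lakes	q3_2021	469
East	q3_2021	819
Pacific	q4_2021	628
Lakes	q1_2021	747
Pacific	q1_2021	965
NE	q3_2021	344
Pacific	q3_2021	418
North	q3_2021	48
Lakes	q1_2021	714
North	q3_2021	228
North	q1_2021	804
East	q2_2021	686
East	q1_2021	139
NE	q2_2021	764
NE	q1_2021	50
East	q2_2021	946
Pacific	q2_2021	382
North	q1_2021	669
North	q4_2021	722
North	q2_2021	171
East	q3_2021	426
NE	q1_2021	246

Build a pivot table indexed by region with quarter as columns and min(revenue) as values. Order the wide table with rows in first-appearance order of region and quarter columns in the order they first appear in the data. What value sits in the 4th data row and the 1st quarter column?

714

With rows in first-appearance order of region, row 4 is region=Lakes. quarter columns in first-appearance order: q1_2021, q4_2021, q3_2021, q2_2021; column 1 is q1_2021.
Long rows with region=Lakes, quarter=q1_2021: min(747, 714) = 714.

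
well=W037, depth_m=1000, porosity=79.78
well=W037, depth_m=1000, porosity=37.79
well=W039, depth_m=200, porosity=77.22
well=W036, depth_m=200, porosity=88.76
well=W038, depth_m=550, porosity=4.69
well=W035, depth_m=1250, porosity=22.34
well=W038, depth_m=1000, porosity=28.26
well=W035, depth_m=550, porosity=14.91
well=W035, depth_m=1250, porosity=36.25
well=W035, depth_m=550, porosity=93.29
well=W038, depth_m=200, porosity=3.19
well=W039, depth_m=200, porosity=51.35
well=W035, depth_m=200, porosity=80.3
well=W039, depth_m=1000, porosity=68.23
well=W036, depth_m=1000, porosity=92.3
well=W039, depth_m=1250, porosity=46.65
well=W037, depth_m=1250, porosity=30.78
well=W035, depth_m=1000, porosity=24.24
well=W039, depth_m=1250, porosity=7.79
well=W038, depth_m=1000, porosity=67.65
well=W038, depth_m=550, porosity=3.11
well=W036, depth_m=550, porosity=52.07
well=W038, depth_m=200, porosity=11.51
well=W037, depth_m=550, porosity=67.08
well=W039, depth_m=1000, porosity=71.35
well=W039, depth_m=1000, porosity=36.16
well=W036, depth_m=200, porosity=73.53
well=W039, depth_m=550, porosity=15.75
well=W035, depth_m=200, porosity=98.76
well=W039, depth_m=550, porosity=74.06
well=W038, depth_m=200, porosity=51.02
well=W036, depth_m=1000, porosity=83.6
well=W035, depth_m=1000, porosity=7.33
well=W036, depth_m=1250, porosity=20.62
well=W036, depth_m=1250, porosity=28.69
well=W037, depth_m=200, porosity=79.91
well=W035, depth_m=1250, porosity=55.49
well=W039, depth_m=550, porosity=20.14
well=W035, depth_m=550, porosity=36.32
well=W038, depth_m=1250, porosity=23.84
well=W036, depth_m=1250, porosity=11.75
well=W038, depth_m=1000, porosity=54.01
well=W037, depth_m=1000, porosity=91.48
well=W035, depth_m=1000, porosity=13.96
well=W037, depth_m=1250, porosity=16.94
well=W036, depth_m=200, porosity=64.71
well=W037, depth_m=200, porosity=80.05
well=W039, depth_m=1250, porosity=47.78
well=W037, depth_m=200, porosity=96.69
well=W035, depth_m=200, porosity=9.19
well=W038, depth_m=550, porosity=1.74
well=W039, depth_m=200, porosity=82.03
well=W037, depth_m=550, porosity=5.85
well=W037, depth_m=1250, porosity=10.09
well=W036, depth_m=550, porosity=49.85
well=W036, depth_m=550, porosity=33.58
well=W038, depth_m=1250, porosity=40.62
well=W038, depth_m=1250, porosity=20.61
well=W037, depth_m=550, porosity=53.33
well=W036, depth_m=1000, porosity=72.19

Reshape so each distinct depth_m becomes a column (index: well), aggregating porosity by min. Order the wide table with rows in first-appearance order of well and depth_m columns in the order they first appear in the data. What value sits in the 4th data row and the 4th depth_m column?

20.61

With rows in first-appearance order of well, row 4 is well=W038. depth_m columns in first-appearance order: 1000, 200, 550, 1250; column 4 is 1250.
Long rows with well=W038, depth_m=1250: min(23.84, 40.62, 20.61) = 20.61.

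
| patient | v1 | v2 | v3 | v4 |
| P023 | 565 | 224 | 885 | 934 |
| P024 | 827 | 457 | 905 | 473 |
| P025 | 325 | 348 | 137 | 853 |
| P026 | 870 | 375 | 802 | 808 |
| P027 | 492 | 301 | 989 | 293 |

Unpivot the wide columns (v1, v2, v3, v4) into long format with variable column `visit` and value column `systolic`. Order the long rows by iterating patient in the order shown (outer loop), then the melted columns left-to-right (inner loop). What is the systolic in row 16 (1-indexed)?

808

20 rows total (5 × 4). Row 16: index ⌊(16-1)/4⌋ = 3 into patient → P026; (16-1) mod 4 = 3 into the melted columns → v4.
So row 16 is (P026, v4, 808); systolic = 808.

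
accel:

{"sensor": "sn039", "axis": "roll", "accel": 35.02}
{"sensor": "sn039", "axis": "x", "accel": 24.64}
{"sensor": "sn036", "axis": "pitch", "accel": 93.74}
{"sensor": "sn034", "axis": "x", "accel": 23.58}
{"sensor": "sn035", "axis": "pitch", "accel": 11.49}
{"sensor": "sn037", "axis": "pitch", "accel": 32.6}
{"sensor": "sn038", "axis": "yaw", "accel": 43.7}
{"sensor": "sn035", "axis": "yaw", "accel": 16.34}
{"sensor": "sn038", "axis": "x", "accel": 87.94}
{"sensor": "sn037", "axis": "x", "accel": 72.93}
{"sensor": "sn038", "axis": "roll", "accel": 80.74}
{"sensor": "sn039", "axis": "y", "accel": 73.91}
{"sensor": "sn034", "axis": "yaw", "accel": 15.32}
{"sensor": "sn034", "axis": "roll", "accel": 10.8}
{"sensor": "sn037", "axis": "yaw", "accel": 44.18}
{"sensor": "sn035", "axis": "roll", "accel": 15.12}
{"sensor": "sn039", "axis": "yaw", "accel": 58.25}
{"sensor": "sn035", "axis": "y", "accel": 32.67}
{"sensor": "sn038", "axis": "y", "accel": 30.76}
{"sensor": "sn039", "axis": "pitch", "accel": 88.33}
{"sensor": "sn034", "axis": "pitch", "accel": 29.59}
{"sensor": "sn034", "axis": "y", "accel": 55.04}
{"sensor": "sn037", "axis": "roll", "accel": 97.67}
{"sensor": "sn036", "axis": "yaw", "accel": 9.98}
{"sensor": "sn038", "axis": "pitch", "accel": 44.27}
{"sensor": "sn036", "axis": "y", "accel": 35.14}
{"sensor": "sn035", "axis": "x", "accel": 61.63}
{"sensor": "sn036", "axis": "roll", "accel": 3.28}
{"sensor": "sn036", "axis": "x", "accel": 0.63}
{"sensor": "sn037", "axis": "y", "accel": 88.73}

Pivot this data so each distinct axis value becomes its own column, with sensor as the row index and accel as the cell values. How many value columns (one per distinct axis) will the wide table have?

5 distinct axis values: roll, yaw, pitch, x, y.

5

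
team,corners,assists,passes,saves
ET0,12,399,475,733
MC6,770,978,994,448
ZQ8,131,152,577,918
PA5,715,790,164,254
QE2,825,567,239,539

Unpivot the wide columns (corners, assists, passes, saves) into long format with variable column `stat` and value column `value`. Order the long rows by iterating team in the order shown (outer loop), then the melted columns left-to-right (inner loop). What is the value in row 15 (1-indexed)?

20 rows total (5 × 4). Row 15: index ⌊(15-1)/4⌋ = 3 into team → PA5; (15-1) mod 4 = 2 into the melted columns → passes.
So row 15 is (PA5, passes, 164); value = 164.

164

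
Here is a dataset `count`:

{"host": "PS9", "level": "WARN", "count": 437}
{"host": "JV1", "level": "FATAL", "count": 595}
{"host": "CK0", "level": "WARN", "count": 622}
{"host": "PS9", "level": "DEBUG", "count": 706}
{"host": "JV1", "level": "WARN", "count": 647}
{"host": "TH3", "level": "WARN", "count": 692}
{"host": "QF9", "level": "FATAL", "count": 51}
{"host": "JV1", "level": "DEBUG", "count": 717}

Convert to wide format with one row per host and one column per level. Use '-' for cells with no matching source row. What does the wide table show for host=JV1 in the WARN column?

The long row with host=JV1, level=WARN has count=647.

647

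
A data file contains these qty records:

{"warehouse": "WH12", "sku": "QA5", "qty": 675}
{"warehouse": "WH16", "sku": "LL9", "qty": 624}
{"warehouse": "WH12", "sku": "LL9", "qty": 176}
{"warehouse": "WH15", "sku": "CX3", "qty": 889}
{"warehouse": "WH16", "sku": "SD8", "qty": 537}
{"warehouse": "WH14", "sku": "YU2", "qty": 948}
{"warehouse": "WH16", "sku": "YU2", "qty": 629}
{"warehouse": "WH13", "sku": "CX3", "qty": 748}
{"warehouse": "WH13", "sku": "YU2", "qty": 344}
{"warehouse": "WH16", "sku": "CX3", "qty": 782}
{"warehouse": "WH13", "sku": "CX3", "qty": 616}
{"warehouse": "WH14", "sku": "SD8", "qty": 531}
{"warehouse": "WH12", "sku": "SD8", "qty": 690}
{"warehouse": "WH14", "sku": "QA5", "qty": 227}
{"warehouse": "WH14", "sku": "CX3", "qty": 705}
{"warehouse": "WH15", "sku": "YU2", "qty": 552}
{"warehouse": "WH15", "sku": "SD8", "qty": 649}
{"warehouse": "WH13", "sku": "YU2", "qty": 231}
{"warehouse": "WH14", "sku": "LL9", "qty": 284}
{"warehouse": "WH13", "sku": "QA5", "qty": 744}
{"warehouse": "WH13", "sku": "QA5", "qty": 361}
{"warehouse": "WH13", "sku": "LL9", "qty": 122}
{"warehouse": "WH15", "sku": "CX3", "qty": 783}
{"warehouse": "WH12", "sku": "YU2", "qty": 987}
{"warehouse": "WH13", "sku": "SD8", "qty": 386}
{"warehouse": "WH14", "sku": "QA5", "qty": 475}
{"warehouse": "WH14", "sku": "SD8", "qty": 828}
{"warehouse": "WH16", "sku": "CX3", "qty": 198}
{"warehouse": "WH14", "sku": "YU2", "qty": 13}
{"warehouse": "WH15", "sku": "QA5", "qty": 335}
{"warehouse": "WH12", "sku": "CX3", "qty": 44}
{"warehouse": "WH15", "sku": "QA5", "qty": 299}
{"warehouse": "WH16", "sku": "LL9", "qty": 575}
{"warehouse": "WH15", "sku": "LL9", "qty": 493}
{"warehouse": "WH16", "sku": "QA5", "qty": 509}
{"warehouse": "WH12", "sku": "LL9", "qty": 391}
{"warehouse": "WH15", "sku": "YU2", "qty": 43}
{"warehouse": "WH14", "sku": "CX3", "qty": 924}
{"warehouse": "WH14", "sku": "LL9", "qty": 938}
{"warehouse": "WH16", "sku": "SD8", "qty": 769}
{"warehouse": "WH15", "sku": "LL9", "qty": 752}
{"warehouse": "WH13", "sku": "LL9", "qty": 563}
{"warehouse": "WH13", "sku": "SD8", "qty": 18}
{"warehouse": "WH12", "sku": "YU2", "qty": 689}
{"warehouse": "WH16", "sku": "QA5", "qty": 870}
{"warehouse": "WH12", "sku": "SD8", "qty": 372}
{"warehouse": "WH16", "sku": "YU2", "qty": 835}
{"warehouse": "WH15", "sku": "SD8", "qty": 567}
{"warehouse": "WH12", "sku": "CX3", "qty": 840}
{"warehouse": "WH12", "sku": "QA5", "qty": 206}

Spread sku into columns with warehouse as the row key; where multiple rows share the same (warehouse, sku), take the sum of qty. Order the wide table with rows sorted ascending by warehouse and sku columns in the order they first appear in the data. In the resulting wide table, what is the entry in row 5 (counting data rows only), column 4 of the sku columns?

With rows sorted ascending by warehouse, row 5 is warehouse=WH16. sku columns in first-appearance order: QA5, LL9, CX3, SD8, YU2; column 4 is SD8.
Long rows with warehouse=WH16, sku=SD8: 537 + 769 = 1306.

1306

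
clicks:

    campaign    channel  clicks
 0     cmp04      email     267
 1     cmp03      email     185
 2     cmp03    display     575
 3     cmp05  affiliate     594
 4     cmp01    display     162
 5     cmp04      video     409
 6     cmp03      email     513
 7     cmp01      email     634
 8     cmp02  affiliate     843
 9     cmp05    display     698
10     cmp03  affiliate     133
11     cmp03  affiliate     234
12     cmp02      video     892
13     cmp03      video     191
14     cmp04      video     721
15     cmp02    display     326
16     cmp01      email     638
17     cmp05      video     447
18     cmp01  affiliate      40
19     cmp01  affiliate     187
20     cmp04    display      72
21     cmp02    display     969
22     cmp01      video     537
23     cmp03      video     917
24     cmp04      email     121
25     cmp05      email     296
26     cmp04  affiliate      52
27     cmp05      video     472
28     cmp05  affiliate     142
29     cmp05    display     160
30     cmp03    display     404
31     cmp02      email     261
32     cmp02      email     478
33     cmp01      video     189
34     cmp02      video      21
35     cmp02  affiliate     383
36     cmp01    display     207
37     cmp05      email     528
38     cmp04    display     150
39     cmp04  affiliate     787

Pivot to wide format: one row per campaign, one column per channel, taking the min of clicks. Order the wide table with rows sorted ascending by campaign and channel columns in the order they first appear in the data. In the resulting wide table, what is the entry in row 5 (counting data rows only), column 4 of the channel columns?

With rows sorted ascending by campaign, row 5 is campaign=cmp05. channel columns in first-appearance order: email, display, affiliate, video; column 4 is video.
Long rows with campaign=cmp05, channel=video: min(447, 472) = 447.

447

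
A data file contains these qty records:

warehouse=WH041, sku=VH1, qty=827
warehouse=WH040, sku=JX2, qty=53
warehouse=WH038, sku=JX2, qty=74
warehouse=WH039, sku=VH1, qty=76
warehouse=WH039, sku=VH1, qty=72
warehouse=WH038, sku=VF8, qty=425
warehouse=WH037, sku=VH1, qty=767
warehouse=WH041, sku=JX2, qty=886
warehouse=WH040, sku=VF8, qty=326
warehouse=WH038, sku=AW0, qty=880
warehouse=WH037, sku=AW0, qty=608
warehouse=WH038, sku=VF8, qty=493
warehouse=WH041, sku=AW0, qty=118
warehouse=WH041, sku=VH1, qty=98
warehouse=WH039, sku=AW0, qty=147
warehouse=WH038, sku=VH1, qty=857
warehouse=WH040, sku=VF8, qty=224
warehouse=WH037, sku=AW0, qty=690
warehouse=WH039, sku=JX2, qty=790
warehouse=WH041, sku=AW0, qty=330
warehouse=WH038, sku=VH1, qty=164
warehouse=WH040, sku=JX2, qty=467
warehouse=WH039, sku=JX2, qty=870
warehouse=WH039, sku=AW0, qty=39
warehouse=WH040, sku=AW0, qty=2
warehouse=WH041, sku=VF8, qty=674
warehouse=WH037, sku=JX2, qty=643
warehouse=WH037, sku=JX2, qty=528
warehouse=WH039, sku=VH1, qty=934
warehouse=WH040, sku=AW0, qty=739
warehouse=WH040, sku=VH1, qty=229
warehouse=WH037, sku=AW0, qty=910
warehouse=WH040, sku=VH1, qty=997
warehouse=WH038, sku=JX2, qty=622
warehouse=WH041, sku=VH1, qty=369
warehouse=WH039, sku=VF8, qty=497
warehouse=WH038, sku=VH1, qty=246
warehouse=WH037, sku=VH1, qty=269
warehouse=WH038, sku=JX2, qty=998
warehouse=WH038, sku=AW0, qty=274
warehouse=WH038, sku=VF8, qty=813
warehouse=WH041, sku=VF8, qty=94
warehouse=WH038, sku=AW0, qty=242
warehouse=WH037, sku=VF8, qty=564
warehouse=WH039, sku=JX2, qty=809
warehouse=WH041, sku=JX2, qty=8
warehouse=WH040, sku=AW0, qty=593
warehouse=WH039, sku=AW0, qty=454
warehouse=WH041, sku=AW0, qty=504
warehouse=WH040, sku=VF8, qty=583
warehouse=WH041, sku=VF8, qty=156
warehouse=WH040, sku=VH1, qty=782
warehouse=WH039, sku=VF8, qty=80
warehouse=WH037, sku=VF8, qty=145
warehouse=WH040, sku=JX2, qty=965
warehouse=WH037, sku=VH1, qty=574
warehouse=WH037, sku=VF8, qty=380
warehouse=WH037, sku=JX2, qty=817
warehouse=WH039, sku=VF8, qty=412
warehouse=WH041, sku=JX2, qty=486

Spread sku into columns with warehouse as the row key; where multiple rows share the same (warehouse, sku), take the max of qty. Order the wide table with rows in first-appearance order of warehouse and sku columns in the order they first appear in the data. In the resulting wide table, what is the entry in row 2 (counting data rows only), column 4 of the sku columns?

739

With rows in first-appearance order of warehouse, row 2 is warehouse=WH040. sku columns in first-appearance order: VH1, JX2, VF8, AW0; column 4 is AW0.
Long rows with warehouse=WH040, sku=AW0: max(2, 739, 593) = 739.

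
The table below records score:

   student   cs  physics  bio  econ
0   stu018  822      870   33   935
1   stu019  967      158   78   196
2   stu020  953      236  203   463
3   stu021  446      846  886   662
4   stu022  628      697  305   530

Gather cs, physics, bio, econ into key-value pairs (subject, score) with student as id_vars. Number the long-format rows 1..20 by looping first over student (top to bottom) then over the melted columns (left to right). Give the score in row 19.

305

20 rows total (5 × 4). Row 19: index ⌊(19-1)/4⌋ = 4 into student → stu022; (19-1) mod 4 = 2 into the melted columns → bio.
So row 19 is (stu022, bio, 305); score = 305.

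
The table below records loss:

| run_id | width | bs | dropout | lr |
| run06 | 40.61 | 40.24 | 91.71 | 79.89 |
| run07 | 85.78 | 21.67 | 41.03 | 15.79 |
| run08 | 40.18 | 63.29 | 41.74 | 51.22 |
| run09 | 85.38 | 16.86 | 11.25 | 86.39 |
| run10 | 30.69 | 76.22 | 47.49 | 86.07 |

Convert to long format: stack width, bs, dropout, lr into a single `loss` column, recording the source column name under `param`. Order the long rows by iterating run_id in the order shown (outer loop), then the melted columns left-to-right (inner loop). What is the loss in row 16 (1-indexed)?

20 rows total (5 × 4). Row 16: index ⌊(16-1)/4⌋ = 3 into run_id → run09; (16-1) mod 4 = 3 into the melted columns → lr.
So row 16 is (run09, lr, 86.39); loss = 86.39.

86.39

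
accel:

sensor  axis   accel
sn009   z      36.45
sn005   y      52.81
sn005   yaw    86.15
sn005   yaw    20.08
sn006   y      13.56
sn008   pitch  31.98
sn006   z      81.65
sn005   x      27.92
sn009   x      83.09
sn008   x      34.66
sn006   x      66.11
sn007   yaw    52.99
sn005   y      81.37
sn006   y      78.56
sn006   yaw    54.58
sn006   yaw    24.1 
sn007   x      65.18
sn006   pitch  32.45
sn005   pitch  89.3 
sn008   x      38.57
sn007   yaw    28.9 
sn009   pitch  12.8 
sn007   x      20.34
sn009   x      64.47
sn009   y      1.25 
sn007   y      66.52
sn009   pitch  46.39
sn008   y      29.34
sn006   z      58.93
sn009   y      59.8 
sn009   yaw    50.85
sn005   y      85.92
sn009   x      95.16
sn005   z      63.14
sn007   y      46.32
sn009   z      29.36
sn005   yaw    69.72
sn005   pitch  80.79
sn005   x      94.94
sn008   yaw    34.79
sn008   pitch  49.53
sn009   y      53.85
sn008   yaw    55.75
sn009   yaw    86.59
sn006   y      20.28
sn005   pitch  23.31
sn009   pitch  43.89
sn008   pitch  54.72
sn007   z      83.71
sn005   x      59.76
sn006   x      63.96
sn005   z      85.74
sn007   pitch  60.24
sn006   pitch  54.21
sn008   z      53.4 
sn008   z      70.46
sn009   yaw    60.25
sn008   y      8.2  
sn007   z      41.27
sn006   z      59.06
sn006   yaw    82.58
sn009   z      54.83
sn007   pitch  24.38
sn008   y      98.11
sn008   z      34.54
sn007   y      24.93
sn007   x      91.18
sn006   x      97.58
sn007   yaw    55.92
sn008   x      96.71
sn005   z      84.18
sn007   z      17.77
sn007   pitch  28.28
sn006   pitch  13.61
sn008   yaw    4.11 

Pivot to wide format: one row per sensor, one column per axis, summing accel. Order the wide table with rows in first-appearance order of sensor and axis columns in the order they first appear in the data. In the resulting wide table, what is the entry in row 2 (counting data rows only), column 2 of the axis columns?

220.10

With rows in first-appearance order of sensor, row 2 is sensor=sn005. axis columns in first-appearance order: z, y, yaw, pitch, x; column 2 is y.
Long rows with sensor=sn005, axis=y: 52.81 + 81.37 + 85.92 = 220.10.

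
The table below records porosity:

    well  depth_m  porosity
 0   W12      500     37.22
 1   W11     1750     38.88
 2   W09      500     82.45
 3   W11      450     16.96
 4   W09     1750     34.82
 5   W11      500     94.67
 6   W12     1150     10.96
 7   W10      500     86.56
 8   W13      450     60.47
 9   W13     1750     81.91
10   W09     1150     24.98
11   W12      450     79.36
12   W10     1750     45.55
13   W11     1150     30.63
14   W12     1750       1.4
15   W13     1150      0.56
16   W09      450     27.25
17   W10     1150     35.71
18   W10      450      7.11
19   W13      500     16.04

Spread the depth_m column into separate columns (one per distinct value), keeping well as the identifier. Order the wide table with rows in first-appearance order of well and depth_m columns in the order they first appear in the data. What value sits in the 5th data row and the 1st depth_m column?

16.04

With rows in first-appearance order of well, row 5 is well=W13. depth_m columns in first-appearance order: 500, 1750, 450, 1150; column 1 is 500.
Long rows with well=W13, depth_m=500: porosity = 16.04.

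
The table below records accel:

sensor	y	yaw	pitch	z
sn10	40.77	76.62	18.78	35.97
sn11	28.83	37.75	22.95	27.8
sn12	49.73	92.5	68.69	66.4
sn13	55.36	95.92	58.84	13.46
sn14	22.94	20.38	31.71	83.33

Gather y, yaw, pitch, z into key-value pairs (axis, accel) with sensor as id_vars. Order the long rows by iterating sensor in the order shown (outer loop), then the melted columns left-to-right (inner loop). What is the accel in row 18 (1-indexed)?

20.38

20 rows total (5 × 4). Row 18: index ⌊(18-1)/4⌋ = 4 into sensor → sn14; (18-1) mod 4 = 1 into the melted columns → yaw.
So row 18 is (sn14, yaw, 20.38); accel = 20.38.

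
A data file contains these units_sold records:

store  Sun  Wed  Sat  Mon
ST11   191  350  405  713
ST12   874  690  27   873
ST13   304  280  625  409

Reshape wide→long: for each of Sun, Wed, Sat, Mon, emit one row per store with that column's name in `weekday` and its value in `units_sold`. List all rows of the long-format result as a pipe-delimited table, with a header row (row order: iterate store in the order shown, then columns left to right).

| store | weekday | units_sold |
| ST11 | Sun | 191 |
| ST11 | Wed | 350 |
| ST11 | Sat | 405 |
| ST11 | Mon | 713 |
| ST12 | Sun | 874 |
| ST12 | Wed | 690 |
| ST12 | Sat | 27 |
| ST12 | Mon | 873 |
| ST13 | Sun | 304 |
| ST13 | Wed | 280 |
| ST13 | Sat | 625 |
| ST13 | Mon | 409 |

Each (store, column) pair becomes one row: 3 × 4 = 12 rows.
For example, (ST11, Sun) → units_sold=191.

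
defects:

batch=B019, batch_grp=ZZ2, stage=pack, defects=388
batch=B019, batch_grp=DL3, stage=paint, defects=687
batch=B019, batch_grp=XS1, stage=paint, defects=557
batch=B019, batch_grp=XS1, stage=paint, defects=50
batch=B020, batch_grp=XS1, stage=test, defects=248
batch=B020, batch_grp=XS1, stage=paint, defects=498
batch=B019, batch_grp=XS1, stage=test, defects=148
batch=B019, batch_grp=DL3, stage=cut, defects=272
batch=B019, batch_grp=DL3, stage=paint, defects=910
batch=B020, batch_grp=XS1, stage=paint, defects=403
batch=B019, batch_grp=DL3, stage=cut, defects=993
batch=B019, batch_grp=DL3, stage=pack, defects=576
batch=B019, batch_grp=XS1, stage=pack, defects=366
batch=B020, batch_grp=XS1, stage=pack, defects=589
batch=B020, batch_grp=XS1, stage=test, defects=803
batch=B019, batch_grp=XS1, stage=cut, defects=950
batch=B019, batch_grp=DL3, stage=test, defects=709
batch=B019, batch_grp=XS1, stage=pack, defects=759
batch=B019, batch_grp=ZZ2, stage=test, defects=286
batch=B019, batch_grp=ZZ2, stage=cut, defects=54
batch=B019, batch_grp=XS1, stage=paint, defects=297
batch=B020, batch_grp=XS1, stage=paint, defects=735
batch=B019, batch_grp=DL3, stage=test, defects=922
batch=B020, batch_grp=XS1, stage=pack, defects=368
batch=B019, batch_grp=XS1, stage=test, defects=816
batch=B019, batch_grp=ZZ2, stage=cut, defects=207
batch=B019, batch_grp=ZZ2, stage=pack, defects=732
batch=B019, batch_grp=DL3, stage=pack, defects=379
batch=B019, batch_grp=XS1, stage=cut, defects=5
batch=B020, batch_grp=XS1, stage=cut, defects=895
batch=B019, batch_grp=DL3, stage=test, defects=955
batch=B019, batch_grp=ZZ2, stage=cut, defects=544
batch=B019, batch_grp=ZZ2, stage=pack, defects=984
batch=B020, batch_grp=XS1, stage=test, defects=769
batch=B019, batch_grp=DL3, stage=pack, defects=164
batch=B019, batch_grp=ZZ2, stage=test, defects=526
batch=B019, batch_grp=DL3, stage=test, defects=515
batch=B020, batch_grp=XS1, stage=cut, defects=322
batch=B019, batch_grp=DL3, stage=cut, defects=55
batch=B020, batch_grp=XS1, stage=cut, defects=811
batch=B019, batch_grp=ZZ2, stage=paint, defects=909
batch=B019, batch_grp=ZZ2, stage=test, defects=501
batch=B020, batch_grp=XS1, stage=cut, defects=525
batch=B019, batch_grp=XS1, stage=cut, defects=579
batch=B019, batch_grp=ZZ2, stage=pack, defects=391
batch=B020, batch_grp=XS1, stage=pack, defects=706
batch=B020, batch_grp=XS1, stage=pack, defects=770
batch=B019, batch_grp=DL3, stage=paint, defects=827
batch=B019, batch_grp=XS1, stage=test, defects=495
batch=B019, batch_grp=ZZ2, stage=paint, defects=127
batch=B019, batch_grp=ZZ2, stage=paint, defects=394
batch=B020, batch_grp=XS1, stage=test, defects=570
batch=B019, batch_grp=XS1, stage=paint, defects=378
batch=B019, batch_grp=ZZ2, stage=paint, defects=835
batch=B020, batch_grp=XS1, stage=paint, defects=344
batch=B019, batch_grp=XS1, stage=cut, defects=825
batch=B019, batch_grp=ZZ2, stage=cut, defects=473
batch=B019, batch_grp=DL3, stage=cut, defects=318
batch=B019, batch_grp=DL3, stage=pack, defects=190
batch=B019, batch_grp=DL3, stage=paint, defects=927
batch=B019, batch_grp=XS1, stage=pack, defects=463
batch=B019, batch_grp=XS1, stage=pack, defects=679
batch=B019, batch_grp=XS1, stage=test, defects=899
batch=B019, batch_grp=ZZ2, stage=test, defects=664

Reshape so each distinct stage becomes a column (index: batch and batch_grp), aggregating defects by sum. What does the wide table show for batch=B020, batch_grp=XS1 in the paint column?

1980

Rows with batch=B020, batch_grp=XS1 and stage=paint: defects values are 498, 403, 735, 344.
498 + 403 + 735 + 344 = 1980.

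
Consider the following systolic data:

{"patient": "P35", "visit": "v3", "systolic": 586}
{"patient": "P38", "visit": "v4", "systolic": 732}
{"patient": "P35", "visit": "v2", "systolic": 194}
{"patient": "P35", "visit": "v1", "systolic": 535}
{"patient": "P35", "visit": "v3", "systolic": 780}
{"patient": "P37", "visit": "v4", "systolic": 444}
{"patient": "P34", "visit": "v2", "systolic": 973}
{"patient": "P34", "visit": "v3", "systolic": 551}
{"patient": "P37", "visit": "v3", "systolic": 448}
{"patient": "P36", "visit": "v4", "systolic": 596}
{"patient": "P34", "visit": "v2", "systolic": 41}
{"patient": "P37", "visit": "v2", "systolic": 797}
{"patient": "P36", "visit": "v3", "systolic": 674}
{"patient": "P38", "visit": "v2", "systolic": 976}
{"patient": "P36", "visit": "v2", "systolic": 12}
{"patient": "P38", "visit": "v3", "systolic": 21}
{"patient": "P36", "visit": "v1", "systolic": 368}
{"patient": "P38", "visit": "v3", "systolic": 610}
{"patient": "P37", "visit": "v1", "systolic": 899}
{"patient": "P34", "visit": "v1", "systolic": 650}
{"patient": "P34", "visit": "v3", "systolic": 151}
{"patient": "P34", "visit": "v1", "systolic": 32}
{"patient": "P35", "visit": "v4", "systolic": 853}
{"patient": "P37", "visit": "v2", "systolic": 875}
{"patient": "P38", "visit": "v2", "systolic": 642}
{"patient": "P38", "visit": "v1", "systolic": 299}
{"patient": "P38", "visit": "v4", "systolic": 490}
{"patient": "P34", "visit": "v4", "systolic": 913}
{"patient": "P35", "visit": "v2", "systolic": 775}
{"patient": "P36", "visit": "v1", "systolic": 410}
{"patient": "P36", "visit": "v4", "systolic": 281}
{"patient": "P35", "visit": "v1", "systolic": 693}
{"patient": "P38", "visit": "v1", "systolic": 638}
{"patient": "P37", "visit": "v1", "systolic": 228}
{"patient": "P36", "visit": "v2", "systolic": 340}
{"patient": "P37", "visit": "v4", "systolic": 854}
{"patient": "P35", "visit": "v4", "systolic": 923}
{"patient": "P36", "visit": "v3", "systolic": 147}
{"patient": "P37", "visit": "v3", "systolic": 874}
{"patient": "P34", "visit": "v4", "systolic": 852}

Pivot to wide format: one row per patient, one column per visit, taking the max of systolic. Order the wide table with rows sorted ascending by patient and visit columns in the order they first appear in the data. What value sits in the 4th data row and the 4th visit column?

899

With rows sorted ascending by patient, row 4 is patient=P37. visit columns in first-appearance order: v3, v4, v2, v1; column 4 is v1.
Long rows with patient=P37, visit=v1: max(899, 228) = 899.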